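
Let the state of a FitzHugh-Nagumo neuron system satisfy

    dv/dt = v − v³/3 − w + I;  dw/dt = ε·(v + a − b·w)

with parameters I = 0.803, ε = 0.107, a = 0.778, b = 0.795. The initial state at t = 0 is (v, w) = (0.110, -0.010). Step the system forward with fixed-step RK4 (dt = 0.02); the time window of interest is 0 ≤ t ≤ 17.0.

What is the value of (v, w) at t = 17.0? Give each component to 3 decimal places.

(v, w) = (-1.840, 0.959)

t=0.000: state=(0.110, -0.010)
step 1 (dt=0.02): k1=(0.923, 0.096), k2=(0.931, 0.097), k3=(0.931, 0.097), k4=(0.939, 0.098); state += dt/6·(k1+2k2+2k3+k4)
t=0.020: state=(0.129, -0.008)
t=0.040: state=(0.148, -0.006)
t=0.060: state=(0.167, -0.004)
continuing one RK4 step at a time; state shown every 50 steps (Δt=1):
t=1.000: state=(1.345, 0.143)
t=2.000: state=(1.883, 0.387)
t=3.000: state=(1.848, 0.628)
t=4.000: state=(1.759, 0.842)
t=5.000: state=(1.664, 1.028)
t=6.000: state=(1.566, 1.190)
t=7.000: state=(1.463, 1.328)
t=8.000: state=(1.354, 1.444)
t=9.000: state=(1.233, 1.539)
t=10.000: state=(1.095, 1.612)
t=11.000: state=(0.922, 1.664)
t=12.000: state=(0.672, 1.691)
t=13.000: state=(0.213, 1.681)
t=14.000: state=(-0.848, 1.597)
t=15.000: state=(-1.850, 1.397)
t=16.000: state=(-1.912, 1.167)
t=17.000: state=(-1.840, 0.959)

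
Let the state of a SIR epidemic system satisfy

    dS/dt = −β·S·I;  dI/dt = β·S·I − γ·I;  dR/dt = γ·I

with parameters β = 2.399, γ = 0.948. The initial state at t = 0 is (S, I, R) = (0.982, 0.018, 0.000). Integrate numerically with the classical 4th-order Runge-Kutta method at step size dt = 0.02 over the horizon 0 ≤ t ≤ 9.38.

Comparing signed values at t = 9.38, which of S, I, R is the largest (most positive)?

largest component: R

t=0.000: state=(0.982, 0.018, 0.000)
step 1 (dt=0.02): k1=(-0.042, 0.025, 0.017), k2=(-0.043, 0.026, 0.017), k3=(-0.043, 0.026, 0.017), k4=(-0.044, 0.026, 0.018); state += dt/6·(k1+2k2+2k3+k4)
t=0.020: state=(0.981, 0.019, 0.000)
t=0.040: state=(0.980, 0.019, 0.001)
t=0.060: state=(0.979, 0.020, 0.001)
continuing one RK4 step at a time; state shown every 25 steps (Δt=0.5):
t=0.500: state=(0.952, 0.036, 0.012)
t=1.000: state=(0.896, 0.068, 0.036)
t=1.500: state=(0.803, 0.117, 0.079)
t=2.000: state=(0.673, 0.178, 0.149)
t=2.500: state=(0.527, 0.227, 0.246)
t=3.000: state=(0.396, 0.245, 0.359)
t=3.500: state=(0.297, 0.230, 0.473)
t=4.000: state=(0.229, 0.196, 0.575)
t=4.500: state=(0.186, 0.156, 0.658)
t=5.000: state=(0.158, 0.119, 0.723)
t=5.500: state=(0.139, 0.089, 0.772)
t=6.000: state=(0.127, 0.065, 0.808)
t=6.500: state=(0.119, 0.047, 0.834)
t=7.000: state=(0.113, 0.033, 0.853)
t=7.500: state=(0.110, 0.024, 0.867)
t=8.000: state=(0.107, 0.017, 0.876)
t=8.500: state=(0.105, 0.012, 0.883)
t=9.000: state=(0.104, 0.008, 0.888)
t=9.380: state=(0.103, 0.006, 0.890)
compare at T: S=0.103, I=0.006, R=0.890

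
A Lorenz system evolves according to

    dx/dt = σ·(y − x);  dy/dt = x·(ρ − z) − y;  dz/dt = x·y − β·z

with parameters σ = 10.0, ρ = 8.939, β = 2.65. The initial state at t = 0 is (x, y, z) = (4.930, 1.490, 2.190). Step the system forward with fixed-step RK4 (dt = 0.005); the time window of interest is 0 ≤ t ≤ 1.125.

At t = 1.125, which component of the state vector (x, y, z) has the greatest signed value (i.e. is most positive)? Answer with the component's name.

largest component: z

t=0.000: state=(4.930, 1.490, 2.190)
step 1 (dt=0.005): k1=(-34.400, 31.783, 1.542), k2=(-32.745, 31.104, 1.789), k3=(-32.804, 31.131, 1.785), k4=(-31.203, 30.477, 2.016); state += dt/6·(k1+2k2+2k3+k4)
t=0.005: state=(4.766, 1.646, 2.199)
t=0.010: state=(4.618, 1.795, 2.210)
t=0.015: state=(4.483, 1.939, 2.223)
continuing one RK4 step at a time; state shown every 10 steps (Δt=0.05):
t=0.050: state=(3.874, 2.818, 2.356)
t=0.100: state=(3.684, 3.853, 2.650)
t=0.150: state=(3.952, 4.789, 3.092)
t=0.200: state=(4.474, 5.688, 3.744)
t=0.250: state=(5.133, 6.522, 4.658)
t=0.300: state=(5.829, 7.190, 5.852)
t=0.350: state=(6.455, 7.553, 7.263)
t=0.400: state=(6.888, 7.486, 8.732)
t=0.450: state=(7.025, 6.961, 10.021)
t=0.500: state=(6.823, 6.090, 10.905)
t=0.550: state=(6.321, 5.088, 11.275)
t=0.600: state=(5.634, 4.163, 11.167)
t=0.650: state=(4.894, 3.440, 10.712)
t=0.700: state=(4.210, 2.949, 10.058)
t=0.750: state=(3.646, 2.660, 9.321)
t=0.800: state=(3.226, 2.528, 8.577)
t=0.850: state=(2.945, 2.512, 7.874)
t=0.900: state=(2.787, 2.583, 7.237)
t=0.950: state=(2.735, 2.724, 6.680)
t=1.000: state=(2.772, 2.926, 6.214)
t=1.050: state=(2.886, 3.186, 5.847)
t=1.100: state=(3.069, 3.499, 5.587)
t=1.125: state=(3.184, 3.675, 5.500)
compare at T: x=3.184, y=3.675, z=5.500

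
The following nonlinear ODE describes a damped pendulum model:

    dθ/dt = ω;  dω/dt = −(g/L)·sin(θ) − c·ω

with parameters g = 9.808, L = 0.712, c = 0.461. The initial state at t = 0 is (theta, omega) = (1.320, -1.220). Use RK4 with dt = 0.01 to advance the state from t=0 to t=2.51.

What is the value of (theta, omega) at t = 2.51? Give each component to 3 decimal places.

(theta, omega) = (-0.638, -1.116)

t=0.000: state=(1.320, -1.220)
step 1 (dt=0.01): k1=(-1.220, -12.782), k2=(-1.284, -12.731), k3=(-1.284, -12.730), k4=(-1.347, -12.678); state += dt/6·(k1+2k2+2k3+k4)
t=0.010: state=(1.307, -1.347)
t=0.020: state=(1.293, -1.474)
t=0.030: state=(1.278, -1.599)
continuing one RK4 step at a time; state shown every 10 steps (Δt=0.1):
t=0.100: state=(1.136, -2.435)
t=0.200: state=(0.840, -3.451)
t=0.300: state=(0.458, -4.108)
t=0.400: state=(0.035, -4.248)
t=0.500: state=(-0.373, -3.826)
t=0.600: state=(-0.715, -2.950)
t=0.700: state=(-0.954, -1.813)
t=0.800: state=(-1.074, -0.581)
t=0.900: state=(-1.071, 0.634)
t=1.000: state=(-0.951, 1.752)
t=1.100: state=(-0.727, 2.678)
t=1.200: state=(-0.425, 3.293)
t=1.300: state=(-0.083, 3.482)
t=1.400: state=(0.255, 3.204)
t=1.500: state=(0.545, 2.529)
t=1.600: state=(0.752, 1.594)
t=1.700: state=(0.860, 0.543)
t=1.800: state=(0.861, -0.510)
t=1.900: state=(0.761, -1.469)
t=2.000: state=(0.573, -2.241)
t=2.100: state=(0.322, -2.725)
t=2.200: state=(0.041, -2.845)
t=2.300: state=(-0.234, -2.583)
t=2.400: state=(-0.465, -1.999)
t=2.500: state=(-0.626, -1.203)
t=2.510: state=(-0.638, -1.116)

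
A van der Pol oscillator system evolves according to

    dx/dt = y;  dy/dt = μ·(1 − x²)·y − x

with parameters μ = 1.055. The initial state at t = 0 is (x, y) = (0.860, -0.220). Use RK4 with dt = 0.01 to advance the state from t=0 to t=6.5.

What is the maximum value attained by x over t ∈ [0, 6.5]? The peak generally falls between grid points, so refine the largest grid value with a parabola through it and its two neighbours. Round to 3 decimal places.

max x = 1.998

t=0.000: state=(0.860, -0.220)
step 1 (dt=0.01): k1=(-0.220, -0.920), k2=(-0.225, -0.921), k3=(-0.225, -0.921), k4=(-0.229, -0.922); state += dt/6·(k1+2k2+2k3+k4)
t=0.010: state=(0.858, -0.229)
t=0.020: state=(0.855, -0.238)
t=0.030: state=(0.853, -0.248)
continuing one RK4 step at a time; state shown every 25 steps (Δt=0.25):
t=0.250: state=(0.776, -0.455)
t=0.500: state=(0.631, -0.709)
t=0.750: state=(0.418, -1.004)
t=1.000: state=(0.124, -1.359)
t=1.250: state=(-0.265, -1.746)
t=1.500: state=(-0.737, -1.986)
t=1.750: state=(-1.217, -1.754)
t=2.000: state=(-1.573, -1.043)
t=2.250: state=(-1.739, -0.320)
t=2.500: state=(-1.754, 0.153)
t=2.750: state=(-1.679, 0.428)
t=3.000: state=(-1.548, 0.611)
t=3.250: state=(-1.375, 0.770)
t=3.500: state=(-1.161, 0.950)
t=3.750: state=(-0.895, 1.190)
t=4.000: state=(-0.557, 1.539)
t=4.250: state=(-0.113, 2.033)
t=4.500: state=(0.465, 2.566)
t=4.750: state=(1.129, 2.597)
t=5.000: state=(1.678, 1.666)
t=5.250: state=(1.948, 0.553)
t=5.500: state=(1.996, -0.090)
t=5.750: state=(1.932, -0.388)
t=6.000: state=(1.813, -0.544)
t=6.250: state=(1.663, -0.658)
t=6.500: state=(1.484, -0.773)
largest grid value and its neighbours: x(5.440)=1.99807, x(5.450)=1.99820, x(5.460)=1.99813
parabola through these three points peaks at t≈5.452 with x≈1.99821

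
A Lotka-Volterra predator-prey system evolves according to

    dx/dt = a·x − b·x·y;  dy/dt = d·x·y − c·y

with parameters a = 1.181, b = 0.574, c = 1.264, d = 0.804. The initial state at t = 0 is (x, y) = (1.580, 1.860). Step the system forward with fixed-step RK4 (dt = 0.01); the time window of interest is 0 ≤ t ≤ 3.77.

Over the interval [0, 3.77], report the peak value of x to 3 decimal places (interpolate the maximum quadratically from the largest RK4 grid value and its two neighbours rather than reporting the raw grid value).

t=0.000: state=(1.580, 1.860)
step 1 (dt=0.01): k1=(0.179, 0.012), k2=(0.179, 0.013), k3=(0.179, 0.013), k4=(0.179, 0.014); state += dt/6·(k1+2k2+2k3+k4)
t=0.010: state=(1.582, 1.860)
t=0.020: state=(1.584, 1.860)
t=0.030: state=(1.585, 1.860)
continuing one RK4 step at a time; state shown every 20 steps (Δt=0.2):
t=0.200: state=(1.616, 1.868)
t=0.400: state=(1.650, 1.886)
t=0.600: state=(1.680, 1.914)
t=0.800: state=(1.704, 1.952)
t=1.000: state=(1.721, 1.997)
t=1.200: state=(1.728, 2.046)
t=1.400: state=(1.725, 2.098)
t=1.600: state=(1.712, 2.148)
t=1.800: state=(1.690, 2.193)
t=2.000: state=(1.660, 2.230)
t=2.200: state=(1.625, 2.255)
t=2.400: state=(1.587, 2.268)
t=2.600: state=(1.549, 2.266)
t=2.800: state=(1.513, 2.251)
t=3.000: state=(1.482, 2.224)
t=3.200: state=(1.457, 2.188)
t=3.400: state=(1.439, 2.144)
t=3.600: state=(1.429, 2.097)
t=3.770: state=(1.426, 2.056)
largest grid value and its neighbours: x(1.230)=1.72801, x(1.240)=1.72803, x(1.250)=1.72802
parabola through these three points peaks at t≈1.243 with x≈1.72803

max x = 1.728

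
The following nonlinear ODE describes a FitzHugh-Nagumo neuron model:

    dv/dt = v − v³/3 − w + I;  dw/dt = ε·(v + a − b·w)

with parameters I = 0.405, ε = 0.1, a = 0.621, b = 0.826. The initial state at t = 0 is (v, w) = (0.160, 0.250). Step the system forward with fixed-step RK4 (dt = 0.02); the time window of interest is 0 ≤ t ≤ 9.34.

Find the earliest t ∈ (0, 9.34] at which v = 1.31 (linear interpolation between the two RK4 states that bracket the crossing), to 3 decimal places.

t = 2.069

t=0.000: state=(0.160, 0.250)
step 1 (dt=0.02): k1=(0.314, 0.057), k2=(0.316, 0.058), k3=(0.316, 0.058), k4=(0.319, 0.058); state += dt/6·(k1+2k2+2k3+k4)
t=0.020: state=(0.166, 0.251)
t=0.040: state=(0.173, 0.252)
t=0.060: state=(0.179, 0.253)
continuing one RK4 step at a time; state shown every 25 steps (Δt=0.5):
t=0.500: state=(0.352, 0.283)
t=1.000: state=(0.623, 0.325)
t=1.500: state=(0.958, 0.381)
t=2.000: state=(1.274, 0.451)
t=2.060: state=(1.305, 0.460)
next step: t=2.080: state=(1.315, 0.463) — v has crossed 1.31
linear interpolation between t=2.060 (1.30535) and t=2.080 (1.31542) → t≈2.069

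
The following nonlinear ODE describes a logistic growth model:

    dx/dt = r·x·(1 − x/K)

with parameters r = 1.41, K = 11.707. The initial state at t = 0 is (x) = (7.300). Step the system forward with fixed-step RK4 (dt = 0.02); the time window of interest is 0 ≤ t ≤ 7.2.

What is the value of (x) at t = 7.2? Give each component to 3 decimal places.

t=0.000: state=(7.300)
step 1 (dt=0.02): k1=(3.875), k2=(3.861), k3=(3.861), k4=(3.847); state += dt/6·(k1+2k2+2k3+k4)
t=0.020: state=(7.377)
t=0.040: state=(7.454)
t=0.060: state=(7.530)
continuing one RK4 step at a time; state shown every 25 steps (Δt=0.5):
t=0.500: state=(9.017)
t=1.000: state=(10.203)
t=1.500: state=(10.912)
t=2.000: state=(11.300)
t=2.500: state=(11.502)
t=3.000: state=(11.605)
t=3.500: state=(11.656)
t=4.000: state=(11.682)
t=4.500: state=(11.695)
t=5.000: state=(11.701)
t=5.500: state=(11.704)
t=6.000: state=(11.706)
t=6.500: state=(11.706)
t=7.000: state=(11.707)
t=7.200: state=(11.707)

(x) = (11.707)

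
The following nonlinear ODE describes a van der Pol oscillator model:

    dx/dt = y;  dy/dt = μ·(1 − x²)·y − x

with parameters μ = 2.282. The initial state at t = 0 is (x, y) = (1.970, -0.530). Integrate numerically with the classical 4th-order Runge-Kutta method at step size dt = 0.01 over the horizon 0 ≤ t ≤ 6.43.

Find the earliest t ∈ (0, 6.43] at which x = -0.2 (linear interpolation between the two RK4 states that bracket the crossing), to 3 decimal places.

t=0.000: state=(1.970, -0.530)
step 1 (dt=0.01): k1=(-0.530, 1.514), k2=(-0.522, 1.455), k3=(-0.523, 1.457), k4=(-0.515, 1.400); state += dt/6·(k1+2k2+2k3+k4)
t=0.010: state=(1.965, -0.515)
t=0.020: state=(1.960, -0.502)
t=0.030: state=(1.955, -0.490)
continuing one RK4 step at a time; state shown every 25 steps (Δt=0.25):
t=0.250: state=(1.865, -0.365)
t=0.500: state=(1.776, -0.353)
t=0.750: state=(1.686, -0.374)
t=1.000: state=(1.588, -0.409)
t=1.250: state=(1.480, -0.459)
t=1.500: state=(1.357, -0.529)
t=1.750: state=(1.213, -0.636)
t=2.000: state=(1.034, -0.809)
t=2.250: state=(0.796, -1.125)
t=2.500: state=(0.445, -1.769)
t=2.750: state=(-0.146, -3.093)
t=2.760: state=(-0.178, -3.160)
next step: t=2.770: state=(-0.209, -3.229) — x has crossed -0.2
linear interpolation between t=2.760 (-0.17750) and t=2.770 (-0.20945) → t≈2.767

t = 2.767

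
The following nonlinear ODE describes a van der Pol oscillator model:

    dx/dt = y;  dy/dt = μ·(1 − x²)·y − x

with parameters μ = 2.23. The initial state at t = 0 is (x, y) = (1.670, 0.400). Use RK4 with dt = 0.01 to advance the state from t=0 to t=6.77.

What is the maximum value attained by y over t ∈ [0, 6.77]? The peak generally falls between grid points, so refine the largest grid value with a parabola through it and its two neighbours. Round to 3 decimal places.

t=0.000: state=(1.670, 0.400)
step 1 (dt=0.01): k1=(0.400, -3.266), k2=(0.384, -3.208), k3=(0.384, -3.209), k4=(0.368, -3.152); state += dt/6·(k1+2k2+2k3+k4)
t=0.010: state=(1.674, 0.368)
t=0.020: state=(1.677, 0.337)
t=0.030: state=(1.681, 0.307)
continuing one RK4 step at a time; state shown every 25 steps (Δt=0.25):
t=0.250: state=(1.694, -0.121)
t=0.500: state=(1.636, -0.311)
t=0.750: state=(1.547, -0.402)
t=1.000: state=(1.437, -0.475)
t=1.250: state=(1.308, -0.564)
t=1.500: state=(1.152, -0.693)
t=1.750: state=(0.954, -0.908)
t=2.000: state=(0.682, -1.311)
t=2.250: state=(0.263, -2.146)
t=2.500: state=(-0.451, -3.642)
t=2.750: state=(-1.429, -3.485)
t=3.000: state=(-1.953, -0.846)
t=3.250: state=(-2.019, 0.084)
t=3.500: state=(-1.970, 0.260)
t=3.750: state=(-1.898, 0.306)
t=4.000: state=(-1.818, 0.333)
t=4.250: state=(-1.732, 0.361)
t=4.500: state=(-1.637, 0.395)
t=4.750: state=(-1.533, 0.440)
t=5.000: state=(-1.416, 0.502)
t=5.250: state=(-1.280, 0.591)
t=5.500: state=(-1.116, 0.731)
t=5.750: state=(-0.906, 0.973)
t=6.000: state=(-0.611, 1.439)
t=6.250: state=(-0.145, 2.412)
t=6.500: state=(0.650, 3.922)
t=6.750: state=(1.598, 2.921)
t=6.770: state=(1.654, 2.683)
largest grid value and its neighbours: y(6.560)=4.09246, y(6.570)=4.09878, y(6.580)=4.09771
parabola through these three points peaks at t≈6.574 with y≈4.09924

max y = 4.099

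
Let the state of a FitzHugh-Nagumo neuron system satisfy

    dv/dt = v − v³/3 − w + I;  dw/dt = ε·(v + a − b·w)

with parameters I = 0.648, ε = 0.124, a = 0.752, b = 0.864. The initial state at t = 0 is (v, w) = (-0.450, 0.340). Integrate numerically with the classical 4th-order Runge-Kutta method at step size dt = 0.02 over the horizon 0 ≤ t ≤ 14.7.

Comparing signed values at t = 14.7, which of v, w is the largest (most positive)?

t=0.000: state=(-0.450, 0.340)
step 1 (dt=0.02): k1=(-0.112, 0.001), k2=(-0.113, 0.001), k3=(-0.113, 0.001), k4=(-0.113, 0.001); state += dt/6·(k1+2k2+2k3+k4)
t=0.020: state=(-0.452, 0.340)
t=0.040: state=(-0.455, 0.340)
t=0.060: state=(-0.457, 0.340)
continuing one RK4 step at a time; state shown every 25 steps (Δt=0.5):
t=0.500: state=(-0.518, 0.339)
t=1.000: state=(-0.614, 0.332)
t=1.500: state=(-0.738, 0.320)
t=2.000: state=(-0.885, 0.299)
t=2.500: state=(-1.036, 0.271)
t=3.000: state=(-1.166, 0.236)
t=3.500: state=(-1.258, 0.195)
t=4.000: state=(-1.309, 0.153)
t=4.500: state=(-1.327, 0.111)
t=5.000: state=(-1.323, 0.070)
t=5.500: state=(-1.303, 0.033)
t=6.000: state=(-1.274, -0.002)
t=6.500: state=(-1.239, -0.032)
t=7.000: state=(-1.200, -0.058)
t=7.500: state=(-1.157, -0.081)
t=8.000: state=(-1.111, -0.100)
t=8.500: state=(-1.063, -0.115)
t=9.000: state=(-1.011, -0.126)
t=9.500: state=(-0.955, -0.134)
t=10.000: state=(-0.893, -0.137)
t=10.500: state=(-0.825, -0.136)
t=11.000: state=(-0.745, -0.131)
t=11.500: state=(-0.650, -0.121)
t=12.000: state=(-0.531, -0.105)
t=12.500: state=(-0.371, -0.082)
t=13.000: state=(-0.143, -0.048)
t=13.500: state=(0.202, 0.001)
t=14.000: state=(0.710, 0.073)
t=14.500: state=(1.292, 0.176)
t=14.700: state=(1.480, 0.224)
compare at T: v=1.480, w=0.224

largest component: v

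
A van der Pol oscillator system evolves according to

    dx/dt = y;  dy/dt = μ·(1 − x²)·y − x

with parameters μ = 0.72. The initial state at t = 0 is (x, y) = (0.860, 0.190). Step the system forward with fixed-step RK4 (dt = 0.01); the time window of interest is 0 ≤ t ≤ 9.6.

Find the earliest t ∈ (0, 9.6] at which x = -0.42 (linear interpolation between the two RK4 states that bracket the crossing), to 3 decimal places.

t = 1.910

t=0.000: state=(0.860, 0.190)
step 1 (dt=0.01): k1=(0.190, -0.824), k2=(0.186, -0.826), k3=(0.186, -0.826), k4=(0.182, -0.828); state += dt/6·(k1+2k2+2k3+k4)
t=0.010: state=(0.862, 0.182)
t=0.020: state=(0.864, 0.173)
t=0.030: state=(0.865, 0.165)
continuing one RK4 step at a time; state shown every 50 steps (Δt=0.5):
t=0.500: state=(0.847, -0.248)
t=1.000: state=(0.610, -0.701)
t=1.500: state=(0.140, -1.183)
t=1.910: state=(-0.420, -1.516)
next step: t=1.920: state=(-0.435, -1.520) — x has crossed -0.42
linear interpolation between t=1.910 (-0.41999) and t=1.920 (-0.43517) → t≈1.910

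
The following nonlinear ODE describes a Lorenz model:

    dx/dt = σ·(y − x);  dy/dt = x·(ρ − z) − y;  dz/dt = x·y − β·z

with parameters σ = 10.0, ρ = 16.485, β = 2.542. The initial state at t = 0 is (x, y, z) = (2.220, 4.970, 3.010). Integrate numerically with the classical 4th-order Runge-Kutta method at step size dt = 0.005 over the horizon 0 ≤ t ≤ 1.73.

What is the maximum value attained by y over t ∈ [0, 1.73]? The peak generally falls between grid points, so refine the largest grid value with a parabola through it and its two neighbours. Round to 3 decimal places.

max y = 14.703

t=0.000: state=(2.220, 4.970, 3.010)
step 1 (dt=0.005): k1=(27.500, 24.945, 3.382), k2=(27.436, 25.789, 3.845), k3=(27.459, 25.782, 3.846), k4=(27.416, 26.620, 4.319); state += dt/6·(k1+2k2+2k3+k4)
t=0.005: state=(2.357, 5.099, 3.029)
t=0.010: state=(2.494, 5.236, 3.053)
t=0.015: state=(2.632, 5.382, 3.082)
continuing one RK4 step at a time; state shown every 20 steps (Δt=0.1):
t=0.100: state=(5.289, 8.992, 4.677)
t=0.200: state=(9.640, 14.172, 11.623)
t=0.300: state=(12.166, 11.419, 22.889)
t=0.400: state=(8.154, 2.285, 23.969)
t=0.500: state=(3.071, -0.658, 18.825)
t=0.600: state=(0.666, -0.682, 14.495)
t=0.700: state=(-0.134, -0.572, 11.231)
t=0.800: state=(-0.450, -0.717, 8.728)
t=0.900: state=(-0.761, -1.152, 6.818)
t=1.000: state=(-1.306, -2.049, 5.432)
t=1.100: state=(-2.364, -3.814, 4.683)
t=1.200: state=(-4.393, -7.100, 5.254)
t=1.300: state=(-7.825, -11.818, 9.304)
t=1.400: state=(-11.213, -12.978, 18.569)
t=1.500: state=(-9.912, -5.828, 23.853)
t=1.600: state=(-5.183, -0.838, 20.468)
t=1.700: state=(-2.063, -0.121, 15.973)
t=1.730: state=(-1.566, -0.174, 14.808)
largest grid value and its neighbours: y(0.225)=14.68491, y(0.230)=14.70312, y(0.235)=14.68938
parabola through these three points peaks at t≈0.230 with y≈14.70320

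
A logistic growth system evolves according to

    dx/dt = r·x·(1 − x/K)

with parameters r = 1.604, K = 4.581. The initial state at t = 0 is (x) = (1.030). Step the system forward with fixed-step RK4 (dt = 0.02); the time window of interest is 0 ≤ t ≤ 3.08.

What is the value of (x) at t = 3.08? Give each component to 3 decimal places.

(x) = (4.471)

t=0.000: state=(1.030)
step 1 (dt=0.02): k1=(1.281), k2=(1.292), k3=(1.292), k4=(1.303); state += dt/6·(k1+2k2+2k3+k4)
t=0.020: state=(1.056)
t=0.040: state=(1.082)
t=0.060: state=(1.109)
continuing one RK4 step at a time; state shown every 5 steps (Δt=0.1):
t=0.100: state=(1.164)
t=0.200: state=(1.308)
t=0.300: state=(1.463)
t=0.400: state=(1.627)
t=0.500: state=(1.799)
t=0.600: state=(1.977)
t=0.700: state=(2.159)
t=0.800: state=(2.343)
t=0.900: state=(2.526)
t=1.000: state=(2.705)
t=1.100: state=(2.880)
t=1.200: state=(3.048)
t=1.300: state=(3.207)
t=1.400: state=(3.356)
t=1.500: state=(3.495)
t=1.600: state=(3.622)
t=1.700: state=(3.738)
t=1.800: state=(3.843)
t=1.900: state=(3.937)
t=2.000: state=(4.020)
t=2.100: state=(4.095)
t=2.200: state=(4.160)
t=2.300: state=(4.218)
t=2.400: state=(4.268)
t=2.500: state=(4.311)
t=2.600: state=(4.349)
t=2.700: state=(4.382)
t=2.800: state=(4.411)
t=2.900: state=(4.435)
t=3.000: state=(4.456)
t=3.080: state=(4.471)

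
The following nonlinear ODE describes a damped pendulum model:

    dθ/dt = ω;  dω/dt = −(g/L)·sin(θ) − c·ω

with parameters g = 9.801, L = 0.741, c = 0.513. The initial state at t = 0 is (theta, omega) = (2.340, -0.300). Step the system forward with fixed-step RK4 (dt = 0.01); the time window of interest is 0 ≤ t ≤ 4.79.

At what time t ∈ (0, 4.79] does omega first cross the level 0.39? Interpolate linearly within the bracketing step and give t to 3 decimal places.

t = 1.181

t=0.000: state=(2.340, -0.300)
step 1 (dt=0.01): k1=(-0.300, -9.349), k2=(-0.347, -9.339), k3=(-0.347, -9.341), k4=(-0.393, -9.333); state += dt/6·(k1+2k2+2k3+k4)
t=0.010: state=(2.337, -0.393)
t=0.020: state=(2.332, -0.487)
t=0.030: state=(2.327, -0.580)
continuing one RK4 step at a time; state shown every 20 steps (Δt=0.2):
t=0.200: state=(2.091, -2.229)
t=0.400: state=(1.428, -4.420)
t=0.600: state=(0.367, -5.886)
t=0.800: state=(-0.747, -4.795)
t=1.000: state=(-1.443, -2.082)
t=1.180: state=(-1.593, 0.373)
next step: t=1.190: state=(-1.589, 0.503) — omega has crossed 0.39
linear interpolation between t=1.180 (0.37310) and t=1.190 (0.50309) → t≈1.181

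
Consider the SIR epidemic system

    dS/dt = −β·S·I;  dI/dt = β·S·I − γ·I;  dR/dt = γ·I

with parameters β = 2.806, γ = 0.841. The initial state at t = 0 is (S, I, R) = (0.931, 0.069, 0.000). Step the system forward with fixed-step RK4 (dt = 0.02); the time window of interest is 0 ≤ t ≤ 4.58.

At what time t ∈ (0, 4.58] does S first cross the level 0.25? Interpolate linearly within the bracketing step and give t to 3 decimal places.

t = 1.919

t=0.000: state=(0.931, 0.069, 0.000)
step 1 (dt=0.02): k1=(-0.180, 0.122, 0.058), k2=(-0.183, 0.124, 0.059), k3=(-0.183, 0.124, 0.059), k4=(-0.186, 0.126, 0.060); state += dt/6·(k1+2k2+2k3+k4)
t=0.020: state=(0.927, 0.071, 0.001)
t=0.040: state=(0.924, 0.074, 0.002)
t=0.060: state=(0.920, 0.077, 0.004)
continuing one RK4 step at a time; state shown every 10 steps (Δt=0.2):
t=0.200: state=(0.889, 0.097, 0.014)
t=0.400: state=(0.834, 0.133, 0.033)
t=0.600: state=(0.764, 0.177, 0.059)
t=0.800: state=(0.683, 0.224, 0.093)
t=1.000: state=(0.594, 0.271, 0.134)
t=1.200: state=(0.504, 0.312, 0.184)
t=1.400: state=(0.420, 0.342, 0.239)
t=1.600: state=(0.345, 0.358, 0.298)
t=1.800: state=(0.282, 0.360, 0.358)
t=1.900: state=(0.255, 0.357, 0.388)
next step: t=1.920: state=(0.250, 0.356, 0.394) — S has crossed 0.25
linear interpolation between t=1.900 (0.25473) and t=1.920 (0.24969) → t≈1.919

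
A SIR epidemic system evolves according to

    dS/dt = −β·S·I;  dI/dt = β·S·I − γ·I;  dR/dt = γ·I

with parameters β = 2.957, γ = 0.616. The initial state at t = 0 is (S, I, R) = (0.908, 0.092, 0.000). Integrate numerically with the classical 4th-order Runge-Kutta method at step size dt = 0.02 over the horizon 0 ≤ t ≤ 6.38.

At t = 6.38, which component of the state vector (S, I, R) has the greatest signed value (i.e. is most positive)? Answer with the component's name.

t=0.000: state=(0.908, 0.092, 0.000)
step 1 (dt=0.02): k1=(-0.247, 0.190, 0.057), k2=(-0.251, 0.194, 0.058), k3=(-0.252, 0.194, 0.058), k4=(-0.256, 0.197, 0.059); state += dt/6·(k1+2k2+2k3+k4)
t=0.020: state=(0.903, 0.096, 0.001)
t=0.040: state=(0.898, 0.100, 0.002)
t=0.060: state=(0.892, 0.104, 0.004)
continuing one RK4 step at a time; state shown every 25 steps (Δt=0.5):
t=0.500: state=(0.723, 0.229, 0.047)
t=1.000: state=(0.452, 0.403, 0.145)
t=1.500: state=(0.231, 0.484, 0.285)
t=2.000: state=(0.114, 0.454, 0.432)
t=2.500: state=(0.062, 0.378, 0.560)
t=3.000: state=(0.037, 0.298, 0.664)
t=3.500: state=(0.025, 0.229, 0.745)
t=4.000: state=(0.019, 0.174, 0.807)
t=4.500: state=(0.015, 0.131, 0.854)
t=5.000: state=(0.013, 0.098, 0.889)
t=5.500: state=(0.011, 0.074, 0.915)
t=6.000: state=(0.010, 0.055, 0.935)
t=6.380: state=(0.010, 0.044, 0.946)
compare at T: S=0.010, I=0.044, R=0.946

largest component: R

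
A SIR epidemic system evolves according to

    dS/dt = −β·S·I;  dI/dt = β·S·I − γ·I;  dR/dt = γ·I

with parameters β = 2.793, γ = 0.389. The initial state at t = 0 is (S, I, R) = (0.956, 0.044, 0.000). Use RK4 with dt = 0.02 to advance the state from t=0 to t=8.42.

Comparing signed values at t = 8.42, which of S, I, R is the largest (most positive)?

t=0.000: state=(0.956, 0.044, 0.000)
step 1 (dt=0.02): k1=(-0.117, 0.100, 0.017), k2=(-0.120, 0.103, 0.018), k3=(-0.120, 0.103, 0.018), k4=(-0.123, 0.105, 0.018); state += dt/6·(k1+2k2+2k3+k4)
t=0.020: state=(0.954, 0.046, 0.000)
t=0.040: state=(0.951, 0.048, 0.001)
t=0.060: state=(0.948, 0.050, 0.001)
continuing one RK4 step at a time; state shown every 25 steps (Δt=0.5):
t=0.500: state=(0.855, 0.130, 0.016)
t=1.000: state=(0.637, 0.307, 0.057)
t=1.500: state=(0.359, 0.505, 0.137)
t=2.000: state=(0.164, 0.590, 0.245)
t=2.500: state=(0.073, 0.568, 0.359)
t=3.000: state=(0.034, 0.502, 0.464)
t=3.500: state=(0.018, 0.428, 0.554)
t=4.000: state=(0.010, 0.359, 0.630)
t=4.500: state=(0.007, 0.299, 0.694)
t=5.000: state=(0.004, 0.248, 0.747)
t=5.500: state=(0.003, 0.205, 0.791)
t=6.000: state=(0.003, 0.170, 0.828)
t=6.500: state=(0.002, 0.140, 0.858)
t=7.000: state=(0.002, 0.116, 0.883)
t=7.500: state=(0.001, 0.095, 0.903)
t=8.000: state=(0.001, 0.079, 0.920)
t=8.420: state=(0.001, 0.067, 0.932)
compare at T: S=0.001, I=0.067, R=0.932

largest component: R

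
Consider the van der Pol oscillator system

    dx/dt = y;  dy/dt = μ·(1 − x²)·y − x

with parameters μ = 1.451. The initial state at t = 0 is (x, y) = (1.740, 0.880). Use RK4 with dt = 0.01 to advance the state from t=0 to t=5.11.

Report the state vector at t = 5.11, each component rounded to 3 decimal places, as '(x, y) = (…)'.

(x, y) = (-1.220, 0.817)

t=0.000: state=(1.740, 0.880)
step 1 (dt=0.01): k1=(0.880, -4.329), k2=(0.858, -4.289), k3=(0.859, -4.289), k4=(0.837, -4.248); state += dt/6·(k1+2k2+2k3+k4)
t=0.010: state=(1.749, 0.837)
t=0.020: state=(1.757, 0.795)
t=0.030: state=(1.764, 0.754)
continuing one RK4 step at a time; state shown every 20 steps (Δt=0.2):
t=0.200: state=(1.841, 0.195)
t=0.400: state=(1.840, -0.169)
t=0.600: state=(1.786, -0.353)
t=0.800: state=(1.704, -0.459)
t=1.000: state=(1.604, -0.538)
t=1.200: state=(1.489, -0.615)
t=1.400: state=(1.357, -0.704)
t=1.600: state=(1.205, -0.819)
t=1.800: state=(1.027, -0.978)
t=2.000: state=(0.809, -1.211)
t=2.200: state=(0.534, -1.563)
t=2.400: state=(0.172, -2.090)
t=2.600: state=(-0.312, -2.764)
t=2.800: state=(-0.916, -3.161)
t=3.000: state=(-1.503, -2.499)
t=3.200: state=(-1.869, -1.170)
t=3.400: state=(-2.002, -0.253)
t=3.600: state=(-2.005, 0.162)
t=3.800: state=(-1.952, 0.337)
t=4.000: state=(-1.876, 0.423)
t=4.200: state=(-1.785, 0.481)
t=4.400: state=(-1.684, 0.532)
t=4.600: state=(-1.572, 0.590)
t=4.800: state=(-1.447, 0.660)
t=5.000: state=(-1.306, 0.753)
t=5.110: state=(-1.220, 0.817)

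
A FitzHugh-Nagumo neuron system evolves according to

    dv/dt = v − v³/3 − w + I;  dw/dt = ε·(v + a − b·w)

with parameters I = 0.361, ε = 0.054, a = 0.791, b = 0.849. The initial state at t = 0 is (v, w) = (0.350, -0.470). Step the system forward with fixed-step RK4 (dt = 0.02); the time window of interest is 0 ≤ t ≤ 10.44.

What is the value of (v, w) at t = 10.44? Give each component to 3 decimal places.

t=0.000: state=(0.350, -0.470)
step 1 (dt=0.02): k1=(1.167, 0.083), k2=(1.176, 0.084), k3=(1.176, 0.084), k4=(1.185, 0.084); state += dt/6·(k1+2k2+2k3+k4)
t=0.020: state=(0.374, -0.468)
t=0.040: state=(0.397, -0.467)
t=0.060: state=(0.422, -0.465)
continuing one RK4 step at a time; state shown every 25 steps (Δt=0.5):
t=0.500: state=(1.027, -0.420)
t=1.000: state=(1.641, -0.353)
t=1.500: state=(1.903, -0.276)
t=2.000: state=(1.956, -0.197)
t=2.500: state=(1.948, -0.119)
t=3.000: state=(1.926, -0.044)
t=3.500: state=(1.900, 0.030)
t=4.000: state=(1.872, 0.100)
t=4.500: state=(1.845, 0.169)
t=5.000: state=(1.817, 0.235)
t=5.500: state=(1.789, 0.299)
t=6.000: state=(1.760, 0.361)
t=6.500: state=(1.731, 0.420)
t=7.000: state=(1.702, 0.477)
t=7.500: state=(1.673, 0.533)
t=8.000: state=(1.643, 0.586)
t=8.500: state=(1.612, 0.637)
t=9.000: state=(1.581, 0.687)
t=9.500: state=(1.550, 0.734)
t=10.000: state=(1.517, 0.779)
t=10.440: state=(1.488, 0.818)

(v, w) = (1.488, 0.818)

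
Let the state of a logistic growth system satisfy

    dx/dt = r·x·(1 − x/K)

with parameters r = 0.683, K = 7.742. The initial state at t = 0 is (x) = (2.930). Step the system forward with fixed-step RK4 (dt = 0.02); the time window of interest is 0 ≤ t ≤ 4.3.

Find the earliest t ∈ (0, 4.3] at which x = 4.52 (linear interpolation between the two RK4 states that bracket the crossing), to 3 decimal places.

t = 1.222

t=0.000: state=(2.930)
step 1 (dt=0.02): k1=(1.244), k2=(1.246), k3=(1.246), k4=(1.248); state += dt/6·(k1+2k2+2k3+k4)
t=0.020: state=(2.955)
t=0.040: state=(2.980)
t=0.060: state=(3.005)
continuing one RK4 step at a time; state shown every 10 steps (Δt=0.2):
t=0.200: state=(3.183)
t=0.400: state=(3.441)
t=0.600: state=(3.704)
t=0.800: state=(3.968)
t=1.000: state=(4.232)
t=1.200: state=(4.492)
t=1.220: state=(4.517)
next step: t=1.240: state=(4.543) — x has crossed 4.52
linear interpolation between t=1.220 (4.51744) and t=1.240 (4.54311) → t≈1.222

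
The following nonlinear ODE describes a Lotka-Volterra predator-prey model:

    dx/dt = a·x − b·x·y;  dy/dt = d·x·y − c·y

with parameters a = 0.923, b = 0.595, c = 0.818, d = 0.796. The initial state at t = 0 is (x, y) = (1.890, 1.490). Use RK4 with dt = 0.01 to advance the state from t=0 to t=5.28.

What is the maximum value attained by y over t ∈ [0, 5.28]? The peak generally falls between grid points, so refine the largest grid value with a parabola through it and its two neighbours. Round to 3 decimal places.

max y = 2.765

t=0.000: state=(1.890, 1.490)
step 1 (dt=0.01): k1=(0.069, 1.023), k2=(0.063, 1.027), k3=(0.063, 1.027), k4=(0.057, 1.031); state += dt/6·(k1+2k2+2k3+k4)
t=0.010: state=(1.891, 1.500)
t=0.020: state=(1.891, 1.511)
t=0.030: state=(1.892, 1.521)
continuing one RK4 step at a time; state shown every 20 steps (Δt=0.2):
t=0.200: state=(1.880, 1.709)
t=0.400: state=(1.819, 1.949)
t=0.600: state=(1.710, 2.193)
t=0.800: state=(1.562, 2.417)
t=1.000: state=(1.394, 2.597)
t=1.200: state=(1.221, 2.715)
t=1.400: state=(1.059, 2.764)
t=1.600: state=(0.918, 2.746)
t=1.800: state=(0.799, 2.672)
t=2.000: state=(0.704, 2.556)
t=2.200: state=(0.630, 2.413)
t=2.400: state=(0.574, 2.254)
t=2.600: state=(0.533, 2.090)
t=2.800: state=(0.505, 1.927)
t=3.000: state=(0.487, 1.770)
t=3.200: state=(0.479, 1.623)
t=3.400: state=(0.479, 1.487)
t=3.600: state=(0.486, 1.363)
t=3.800: state=(0.500, 1.252)
t=4.000: state=(0.522, 1.153)
t=4.200: state=(0.550, 1.066)
t=4.400: state=(0.585, 0.991)
t=4.600: state=(0.628, 0.926)
t=4.800: state=(0.679, 0.873)
t=5.000: state=(0.738, 0.829)
t=5.200: state=(0.806, 0.796)
t=5.280: state=(0.835, 0.786)
largest grid value and its neighbours: y(1.430)=2.76509, y(1.440)=2.76520, y(1.450)=2.76516
parabola through these three points peaks at t≈1.442 with y≈2.76521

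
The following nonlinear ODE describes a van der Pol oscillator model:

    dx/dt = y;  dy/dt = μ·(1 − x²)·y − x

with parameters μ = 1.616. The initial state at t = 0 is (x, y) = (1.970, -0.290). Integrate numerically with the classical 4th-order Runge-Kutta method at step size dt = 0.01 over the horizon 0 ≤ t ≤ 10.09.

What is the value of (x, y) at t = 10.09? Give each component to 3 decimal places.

t=0.000: state=(1.970, -0.290)
step 1 (dt=0.01): k1=(-0.290, -0.620), k2=(-0.293, -0.607), k3=(-0.293, -0.607), k4=(-0.296, -0.594); state += dt/6·(k1+2k2+2k3+k4)
t=0.010: state=(1.967, -0.296)
t=0.020: state=(1.964, -0.302)
t=0.030: state=(1.961, -0.307)
continuing one RK4 step at a time; state shown every 50 steps (Δt=0.5):
t=0.500: state=(1.778, -0.449)
t=1.000: state=(1.525, -0.570)
t=1.500: state=(1.192, -0.793)
t=2.000: state=(0.678, -1.358)
t=2.500: state=(-0.344, -2.937)
t=3.000: state=(-1.791, -1.640)
t=3.500: state=(-1.999, 0.214)
t=4.000: state=(-1.825, 0.427)
t=4.500: state=(-1.584, 0.539)
t=5.000: state=(-1.272, 0.730)
t=5.500: state=(-0.813, 1.182)
t=6.000: state=(0.054, 2.511)
t=6.500: state=(1.572, 2.468)
t=7.000: state=(2.015, -0.079)
t=7.500: state=(1.869, -0.402)
t=8.000: state=(1.640, -0.512)
t=8.500: state=(1.347, -0.677)
t=9.000: state=(0.931, -1.044)
t=9.500: state=(0.192, -2.110)
t=10.000: state=(-1.272, -3.120)
t=10.090: state=(-1.531, -2.588)

(x, y) = (-1.531, -2.588)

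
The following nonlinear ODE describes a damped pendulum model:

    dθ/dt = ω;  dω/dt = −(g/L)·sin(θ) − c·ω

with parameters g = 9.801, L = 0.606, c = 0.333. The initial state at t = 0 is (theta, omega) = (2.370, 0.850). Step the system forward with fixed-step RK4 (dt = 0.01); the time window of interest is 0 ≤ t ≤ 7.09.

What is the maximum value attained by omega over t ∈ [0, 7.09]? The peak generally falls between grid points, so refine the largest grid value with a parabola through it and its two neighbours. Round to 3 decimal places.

t=0.000: state=(2.370, 0.850)
step 1 (dt=0.01): k1=(0.850, -11.560), k2=(0.792, -11.492), k3=(0.793, -11.495), k4=(0.735, -11.430); state += dt/6·(k1+2k2+2k3+k4)
t=0.010: state=(2.378, 0.735)
t=0.020: state=(2.385, 0.621)
t=0.030: state=(2.390, 0.509)
continuing one RK4 step at a time; state shown every 25 steps (Δt=0.25):
t=0.250: state=(2.236, -1.949)
t=0.500: state=(1.331, -5.395)
t=0.750: state=(-0.299, -6.724)
t=1.000: state=(-1.577, -3.092)
t=1.250: state=(-1.836, 0.928)
t=1.500: state=(-1.130, 4.649)
t=1.750: state=(0.281, 5.794)
t=2.000: state=(1.362, 2.435)
t=2.250: state=(1.457, -1.623)
t=2.500: state=(0.610, -4.839)
t=2.750: state=(-0.638, -4.328)
t=3.000: state=(-1.287, -0.688)
t=3.250: state=(-0.985, 2.982)
t=3.500: state=(0.032, 4.531)
t=3.750: state=(0.940, 2.238)
t=4.000: state=(1.050, -1.343)
t=4.250: state=(0.356, -3.829)
t=4.500: state=(-0.576, -3.022)
t=4.750: state=(-0.961, 0.082)
t=5.000: state=(-0.561, 2.885)
t=5.250: state=(0.270, 3.205)
t=5.500: state=(0.806, 0.809)
t=5.750: state=(0.644, -1.986)
t=6.000: state=(-0.039, -3.022)
t=6.250: state=(-0.633, -1.378)
t=6.500: state=(-0.650, 1.220)
t=6.750: state=(-0.121, 2.658)
t=7.000: state=(0.470, 1.689)
t=7.090: state=(0.588, 0.908)
largest grid value and its neighbours: omega(1.670)=6.00919, omega(1.680)=6.01573, omega(1.690)=6.01262
parabola through these three points peaks at t≈1.682 with omega≈6.01588

max omega = 6.016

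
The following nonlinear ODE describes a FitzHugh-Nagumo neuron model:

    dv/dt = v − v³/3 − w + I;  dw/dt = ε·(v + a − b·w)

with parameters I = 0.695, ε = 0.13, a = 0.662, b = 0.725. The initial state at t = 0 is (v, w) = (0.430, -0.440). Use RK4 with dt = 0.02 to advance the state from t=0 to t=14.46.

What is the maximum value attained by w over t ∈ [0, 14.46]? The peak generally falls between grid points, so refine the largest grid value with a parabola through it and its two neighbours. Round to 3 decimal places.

max w = 1.633

t=0.000: state=(0.430, -0.440)
step 1 (dt=0.02): k1=(1.538, 0.183), k2=(1.549, 0.185), k3=(1.549, 0.185), k4=(1.560, 0.187); state += dt/6·(k1+2k2+2k3+k4)
t=0.020: state=(0.461, -0.436)
t=0.040: state=(0.492, -0.433)
t=0.060: state=(0.524, -0.429)
continuing one RK4 step at a time; state shown every 25 steps (Δt=0.5):
t=0.500: state=(1.267, -0.324)
t=1.000: state=(1.838, -0.166)
t=1.500: state=(1.984, 0.007)
t=2.000: state=(1.975, 0.175)
t=2.500: state=(1.929, 0.333)
t=3.000: state=(1.876, 0.480)
t=3.500: state=(1.820, 0.617)
t=4.000: state=(1.763, 0.745)
t=4.500: state=(1.706, 0.863)
t=5.000: state=(1.647, 0.971)
t=5.500: state=(1.587, 1.071)
t=6.000: state=(1.525, 1.163)
t=6.500: state=(1.461, 1.246)
t=7.000: state=(1.395, 1.322)
t=7.500: state=(1.325, 1.389)
t=8.000: state=(1.250, 1.449)
t=8.500: state=(1.169, 1.501)
t=9.000: state=(1.079, 1.545)
t=9.500: state=(0.977, 1.582)
t=10.000: state=(0.856, 1.609)
t=10.500: state=(0.705, 1.627)
t=11.000: state=(0.503, 1.633)
t=11.500: state=(0.210, 1.623)
t=12.000: state=(-0.248, 1.590)
t=12.500: state=(-0.923, 1.522)
t=13.000: state=(-1.580, 1.413)
t=13.500: state=(-1.874, 1.279)
t=14.000: state=(-1.924, 1.141)
t=14.460: state=(-1.903, 1.019)
largest grid value and its neighbours: w(10.940)=1.63273, w(10.960)=1.63274, w(10.980)=1.63273
parabola through these three points peaks at t≈10.960 with w≈1.63274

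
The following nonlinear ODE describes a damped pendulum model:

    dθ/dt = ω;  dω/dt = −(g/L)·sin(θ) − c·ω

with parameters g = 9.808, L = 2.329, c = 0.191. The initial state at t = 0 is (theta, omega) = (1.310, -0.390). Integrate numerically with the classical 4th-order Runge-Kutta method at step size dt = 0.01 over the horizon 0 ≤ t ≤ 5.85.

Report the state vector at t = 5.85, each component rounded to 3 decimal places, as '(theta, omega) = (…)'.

(theta, omega) = (0.255, 1.342)

t=0.000: state=(1.310, -0.390)
step 1 (dt=0.01): k1=(-0.390, -3.994), k2=(-0.410, -3.988), k3=(-0.410, -3.988), k4=(-0.430, -3.982); state += dt/6·(k1+2k2+2k3+k4)
t=0.010: state=(1.306, -0.430)
t=0.020: state=(1.301, -0.470)
t=0.030: state=(1.297, -0.509)
continuing one RK4 step at a time; state shown every 20 steps (Δt=0.2):
t=0.200: state=(1.154, -1.157)
t=0.400: state=(0.854, -1.813)
t=0.600: state=(0.444, -2.245)
t=0.800: state=(-0.020, -2.333)
t=1.000: state=(-0.464, -2.044)
t=1.200: state=(-0.819, -1.468)
t=1.400: state=(-1.042, -0.746)
t=1.600: state=(-1.115, 0.015)
t=1.800: state=(-1.038, 0.746)
t=2.000: state=(-0.822, 1.384)
t=2.200: state=(-0.496, 1.840)
t=2.400: state=(-0.105, 2.016)
t=2.600: state=(0.288, 1.862)
t=2.800: state=(0.621, 1.425)
t=3.000: state=(0.846, 0.813)
t=3.200: state=(0.941, 0.132)
t=3.400: state=(0.900, -0.536)
t=3.600: state=(0.732, -1.122)
t=3.800: state=(0.462, -1.548)
t=4.000: state=(0.130, -1.731)
t=4.200: state=(-0.211, -1.630)
t=4.400: state=(-0.506, -1.275)
t=4.600: state=(-0.710, -0.750)
t=4.800: state=(-0.801, -0.149)
t=5.000: state=(-0.770, 0.446)
t=5.200: state=(-0.627, 0.966)
t=5.400: state=(-0.394, 1.336)
t=5.600: state=(-0.107, 1.492)
t=5.800: state=(0.186, 1.401)
t=5.850: state=(0.255, 1.342)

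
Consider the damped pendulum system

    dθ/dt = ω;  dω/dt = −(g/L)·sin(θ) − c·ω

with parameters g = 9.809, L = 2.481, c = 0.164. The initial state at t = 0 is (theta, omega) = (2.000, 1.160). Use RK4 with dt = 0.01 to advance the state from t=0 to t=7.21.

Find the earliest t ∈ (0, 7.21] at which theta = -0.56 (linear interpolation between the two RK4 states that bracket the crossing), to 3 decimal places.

t=0.000: state=(2.000, 1.160)
step 1 (dt=0.01): k1=(1.160, -3.785), k2=(1.141, -3.773), k3=(1.141, -3.773), k4=(1.122, -3.760); state += dt/6·(k1+2k2+2k3+k4)
t=0.010: state=(2.011, 1.122)
t=0.020: state=(2.022, 1.085)
t=0.030: state=(2.033, 1.048)
continuing one RK4 step at a time; state shown every 25 steps (Δt=0.25):
t=0.250: state=(2.178, 0.282)
t=0.500: state=(2.147, -0.524)
t=0.750: state=(1.913, -1.361)
t=1.000: state=(1.461, -2.258)
t=1.250: state=(0.793, -3.032)
t=1.500: state=(-0.010, -3.272)
t=1.670: state=(-0.548, -2.998)
next step: t=1.680: state=(-0.577, -2.972) — theta has crossed -0.56
linear interpolation between t=1.670 (-0.54760) and t=1.680 (-0.57746) → t≈1.674

t = 1.674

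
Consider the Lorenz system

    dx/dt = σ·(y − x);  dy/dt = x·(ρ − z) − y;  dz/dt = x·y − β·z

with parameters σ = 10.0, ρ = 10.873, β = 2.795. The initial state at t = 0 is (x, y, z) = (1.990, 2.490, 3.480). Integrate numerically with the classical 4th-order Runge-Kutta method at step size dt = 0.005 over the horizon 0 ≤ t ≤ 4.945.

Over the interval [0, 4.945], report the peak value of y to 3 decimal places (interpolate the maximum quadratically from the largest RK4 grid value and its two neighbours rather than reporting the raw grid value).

t=0.000: state=(1.990, 2.490, 3.480)
step 1 (dt=0.005): k1=(5.000, 12.222, -4.771), k2=(5.181, 12.308, -4.646), k3=(5.178, 12.310, -4.645), k4=(5.357, 12.399, -4.518); state += dt/6·(k1+2k2+2k3+k4)
t=0.005: state=(2.016, 2.552, 3.457)
t=0.010: state=(2.044, 2.614, 3.435)
t=0.015: state=(2.073, 2.677, 3.414)
continuing one RK4 step at a time; state shown every 40 steps (Δt=0.2):
t=0.200: state=(4.250, 5.986, 4.042)
t=0.400: state=(7.958, 9.131, 10.444)
t=0.600: state=(6.323, 4.135, 13.958)
t=0.800: state=(3.090, 2.336, 9.856)
t=1.000: state=(2.892, 3.310, 6.809)
t=1.200: state=(4.515, 5.675, 6.464)
t=1.400: state=(6.800, 7.531, 9.967)
t=1.600: state=(6.239, 5.124, 12.459)
t=1.800: state=(4.183, 3.549, 10.257)
t=2.000: state=(3.907, 4.203, 8.111)
t=2.200: state=(5.066, 5.827, 8.124)
t=2.400: state=(6.269, 6.498, 10.348)
t=2.600: state=(5.699, 5.054, 11.339)
t=2.800: state=(4.584, 4.262, 9.955)
t=3.000: state=(4.553, 4.811, 8.762)
t=3.200: state=(5.351, 5.793, 9.097)
t=3.400: state=(5.869, 5.862, 10.408)
t=3.600: state=(5.382, 5.008, 10.646)
t=3.800: state=(4.817, 4.693, 9.757)
t=4.000: state=(4.929, 5.135, 9.196)
t=4.200: state=(5.426, 5.648, 9.600)
t=4.400: state=(5.590, 5.512, 10.295)
t=4.600: state=(5.243, 5.037, 10.242)
t=4.800: state=(4.983, 4.957, 9.701)
t=4.945: state=(5.056, 5.171, 9.488)
largest grid value and its neighbours: y(0.380)=9.17906, y(0.385)=9.17936, y(0.390)=9.17153
parabola through these three points peaks at t≈0.383 with y≈9.18023

max y = 9.180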